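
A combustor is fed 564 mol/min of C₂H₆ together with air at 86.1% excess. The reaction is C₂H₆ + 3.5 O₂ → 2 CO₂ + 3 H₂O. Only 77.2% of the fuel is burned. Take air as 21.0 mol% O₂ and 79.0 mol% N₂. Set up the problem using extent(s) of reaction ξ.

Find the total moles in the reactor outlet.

18300 mol/min

Stoichiometric O₂ = 3.5 × 564 = 1974 mol/min; O₂ fed = 1974 × 1.861 = 3674 mol/min.
N₂ fed = 3674 × 79/21 = 13820 mol/min.
Fuel reacted = 0.772 × 564 → ξ = 435.4 mol/min.
Outlet (n = n₀ + ν ξ):
  C₂H₆: 564 − 1(435.4) = 128.6
  O₂: 3674 − 3.5(435.4) = 2150
  N₂: 13820 (inert)
  CO₂: 0 + 2(435.4) = 870.8
  H₂O: 0 + 3(435.4) = 1306
Total out = 128.6 + 2150 + 13820 + 870.8 + 1306 = 18280 mol/min.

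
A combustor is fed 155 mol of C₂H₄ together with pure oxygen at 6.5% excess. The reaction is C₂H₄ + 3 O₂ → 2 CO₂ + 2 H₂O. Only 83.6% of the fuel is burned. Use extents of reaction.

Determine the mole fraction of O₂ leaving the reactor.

0.164

Stoichiometric O₂ = 3 × 155 = 465 mol; O₂ fed = 465 × 1.065 = 495.2 mol.
Fuel reacted = 0.836 × 155 → ξ = 129.6 mol.
Outlet (n = n₀ + ν ξ):
  C₂H₄: 155 − 1(129.6) = 25.42
  O₂: 495.2 − 3(129.6) = 106.5
  CO₂: 0 + 2(129.6) = 259.2
  H₂O: 0 + 2(129.6) = 259.2
Total out = 650.2 mol; y_O₂ = 106.5 / 650.2 = 0.1638.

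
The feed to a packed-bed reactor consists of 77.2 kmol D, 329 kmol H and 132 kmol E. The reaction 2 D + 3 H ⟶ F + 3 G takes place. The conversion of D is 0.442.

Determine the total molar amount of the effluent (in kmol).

D reacted = 0.442 × 77.2 = 34.12 kmol; ν_D = −2, so ξ = 34.12/2 = 17.06 kmol.
Outlet amounts (n = n₀ + ν ξ):
  D: 77.2 − 2(17.06) = 43.08
  H: 329 − 3(17.06) = 277.8
  F: 0 + 1(17.06) = 17.06
  G: 0 + 3(17.06) = 51.18
  E: 132 (inert)
Total out = 43.08 + 277.8 + 17.06 + 51.18 + 132 = 521.1 kmol.

521 kmol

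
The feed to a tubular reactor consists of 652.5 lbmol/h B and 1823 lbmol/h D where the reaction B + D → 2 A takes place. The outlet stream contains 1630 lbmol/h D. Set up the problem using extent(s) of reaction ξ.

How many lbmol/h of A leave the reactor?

For D: n = n₀ − 1ξ → 1630 = 1823 − 1ξ, giving ξ = 193 lbmol/h.
Outlet amounts (n = n₀ + ν ξ):
  B: 652.5 − 1(193) = 459.5
  D: 1823 − 1(193) = 1630
  A: 0 + 2(193) = 386

386 lbmol/h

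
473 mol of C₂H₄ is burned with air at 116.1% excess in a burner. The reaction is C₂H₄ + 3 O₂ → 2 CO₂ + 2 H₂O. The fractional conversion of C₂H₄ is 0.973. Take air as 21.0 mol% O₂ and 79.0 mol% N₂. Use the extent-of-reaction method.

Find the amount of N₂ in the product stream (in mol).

11500 mol

Stoichiometric O₂ = 3 × 473 = 1419 mol; O₂ fed = 1419 × 2.161 = 3066 mol.
N₂ fed = 3066 × 79/21 = 11540 mol.
Fuel reacted = 0.973 × 473 → ξ = 460.2 mol.
Outlet (n = n₀ + ν ξ):
  C₂H₄: 473 − 1(460.2) = 12.77
  O₂: 3066 − 3(460.2) = 1686
  N₂: 11540 (inert)
  CO₂: 0 + 2(460.2) = 920.5
  H₂O: 0 + 2(460.2) = 920.5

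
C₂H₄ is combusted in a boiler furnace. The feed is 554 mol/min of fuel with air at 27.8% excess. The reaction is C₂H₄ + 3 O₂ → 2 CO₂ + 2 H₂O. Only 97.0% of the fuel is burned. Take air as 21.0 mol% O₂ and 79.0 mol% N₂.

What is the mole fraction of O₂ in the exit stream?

0.048

Stoichiometric O₂ = 3 × 554 = 1662 mol/min; O₂ fed = 1662 × 1.278 = 2124 mol/min.
N₂ fed = 2124 × 79/21 = 7990 mol/min.
Fuel reacted = 0.97 × 554 → ξ = 537.4 mol/min.
Outlet (n = n₀ + ν ξ):
  C₂H₄: 554 − 1(537.4) = 16.62
  O₂: 2124 − 3(537.4) = 511.9
  N₂: 7990 (inert)
  CO₂: 0 + 2(537.4) = 1075
  H₂O: 0 + 2(537.4) = 1075
Total out = 10670 mol/min; y_O₂ = 511.9 / 10670 = 0.04798.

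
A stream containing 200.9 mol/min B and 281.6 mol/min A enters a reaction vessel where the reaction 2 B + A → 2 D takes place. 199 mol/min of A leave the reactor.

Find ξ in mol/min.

ξ = 82.6 mol/min

For A: n = n₀ − 1ξ → 199 = 281.6 − 1ξ, giving ξ = 82.6 mol/min.
Outlet amounts (n = n₀ + ν ξ):
  B: 200.9 − 2(82.6) = 35.7
  A: 281.6 − 1(82.6) = 199
  D: 0 + 2(82.6) = 165.2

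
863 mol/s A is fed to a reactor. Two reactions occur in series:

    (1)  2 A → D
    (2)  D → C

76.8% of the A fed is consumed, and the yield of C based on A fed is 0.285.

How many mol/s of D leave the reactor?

Conversion of A: A consumed = 2ξ₁ = 0.768 × 863 → ξ₁ = 331.4 mol/s.
Yield of C: 1ξ₂ / 863 = 0.285 → ξ₂ = 246 mol/s.
Outlet amounts (n = n₀ + Σ ν·ξ):
  A: 863 − 2(331.4) = 200.2
  D: 0 + 1(331.4) − 1(246) = 85.44
  C: 0 + 1(246) = 246

85.4 mol/s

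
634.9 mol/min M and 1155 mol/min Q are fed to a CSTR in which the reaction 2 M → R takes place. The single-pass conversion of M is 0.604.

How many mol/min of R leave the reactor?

192 mol/min

M reacted = 0.604 × 634.9 = 383.5 mol/min; ν_M = −2, so ξ = 383.5/2 = 191.7 mol/min.
Outlet amounts (n = n₀ + ν ξ):
  M: 634.9 − 2(191.7) = 251.4
  R: 0 + 1(191.7) = 191.7
  Q: 1155 (inert)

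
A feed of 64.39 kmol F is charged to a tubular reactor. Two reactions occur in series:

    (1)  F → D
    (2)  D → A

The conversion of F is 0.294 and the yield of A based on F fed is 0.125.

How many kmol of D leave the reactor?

10.9 kmol

Conversion of F: F consumed = 1ξ₁ = 0.294 × 64.39 → ξ₁ = 18.93 kmol.
Yield of A: 1ξ₂ / 64.39 = 0.125 → ξ₂ = 8.049 kmol.
Outlet amounts (n = n₀ + Σ ν·ξ):
  F: 64.39 − 1(18.93) = 45.46
  D: 0 + 1(18.93) − 1(8.049) = 10.88
  A: 0 + 1(8.049) = 8.049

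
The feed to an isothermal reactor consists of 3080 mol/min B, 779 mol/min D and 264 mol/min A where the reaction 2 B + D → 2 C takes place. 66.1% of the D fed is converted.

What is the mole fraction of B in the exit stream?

D reacted = 0.661 × 779 = 514.9 mol/min; ν_D = −1, so ξ = 514.9/1 = 514.9 mol/min.
Outlet amounts (n = n₀ + ν ξ):
  B: 3080 − 2(514.9) = 2050
  D: 779 − 1(514.9) = 264.1
  C: 0 + 2(514.9) = 1030
  A: 264 (inert)
Total out = 3608 mol/min; y_B = 2050 / 3608 = 0.5682.

0.568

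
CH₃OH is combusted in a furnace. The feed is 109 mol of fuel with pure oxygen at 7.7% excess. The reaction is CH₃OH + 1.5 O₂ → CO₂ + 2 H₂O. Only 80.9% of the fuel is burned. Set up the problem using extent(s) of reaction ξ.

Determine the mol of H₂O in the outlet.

Stoichiometric O₂ = 1.5 × 109 = 163.5 mol; O₂ fed = 163.5 × 1.077 = 176.1 mol.
Fuel reacted = 0.809 × 109 → ξ = 88.18 mol.
Outlet (n = n₀ + ν ξ):
  CH₃OH: 109 − 1(88.18) = 20.82
  O₂: 176.1 − 1.5(88.18) = 43.82
  CO₂: 0 + 1(88.18) = 88.18
  H₂O: 0 + 2(88.18) = 176.4

176 mol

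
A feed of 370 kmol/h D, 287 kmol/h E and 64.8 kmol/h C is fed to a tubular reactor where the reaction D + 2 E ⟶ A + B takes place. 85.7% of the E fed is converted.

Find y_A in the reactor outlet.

E reacted = 0.857 × 287 = 246 kmol/h; ν_E = −2, so ξ = 246/2 = 123 kmol/h.
Outlet amounts (n = n₀ + ν ξ):
  D: 370 − 1(123) = 247
  E: 287 − 2(123) = 41.04
  A: 0 + 1(123) = 123
  B: 0 + 1(123) = 123
  C: 64.8 (inert)
Total out = 598.8 kmol/h; y_A = 123 / 598.8 = 0.2054.

0.205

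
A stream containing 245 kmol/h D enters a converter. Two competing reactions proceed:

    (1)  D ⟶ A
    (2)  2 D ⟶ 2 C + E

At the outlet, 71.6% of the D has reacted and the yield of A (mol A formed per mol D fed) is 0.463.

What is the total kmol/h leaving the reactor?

276 kmol/h

Yield of A: 1ξ₁ / 245 = 0.463 → ξ₁ = 113.4 kmol/h.
Conversion of D: 1ξ₁ + 2ξ₂ = 0.716 × 245 = 175.4 → ξ₂ = 30.99 kmol/h.
Outlet amounts (n = n₀ + Σ ν·ξ):
  D: 245 − 1(113.4) − 2(30.99) = 69.58
  A: 0 + 1(113.4) = 113.4
  C: 0 + 2(30.99) = 61.98
  E: 0 + 1(30.99) = 30.99
Total out = 69.58 + 113.4 + 61.98 + 30.99 = 276 kmol/h.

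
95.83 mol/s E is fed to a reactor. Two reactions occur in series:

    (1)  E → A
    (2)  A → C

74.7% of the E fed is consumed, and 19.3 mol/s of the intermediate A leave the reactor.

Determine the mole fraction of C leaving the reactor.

Conversion of E: E consumed = 1ξ₁ = 0.747 × 95.83 → ξ₁ = 71.59 mol/s.
A balance: n_A = 0 + 1ξ₁ − 1ξ₂ = 19.3 → ξ₂ = (1·71.59 − 19.3)/1 = 52.29 mol/s.
Outlet amounts (n = n₀ + Σ ν·ξ):
  E: 95.83 − 1(71.59) = 24.24
  A: 0 + 1(71.59) − 1(52.29) = 19.3
  C: 0 + 1(52.29) = 52.29
Total out = 95.83 mol/s; y_C = 52.29 / 95.83 = 0.5456.

0.546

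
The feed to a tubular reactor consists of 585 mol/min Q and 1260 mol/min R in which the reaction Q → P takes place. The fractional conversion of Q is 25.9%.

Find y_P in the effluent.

0.0821

Q reacted = 0.259 × 585 = 151.5 mol/min; ν_Q = −1, so ξ = 151.5/1 = 151.5 mol/min.
Outlet amounts (n = n₀ + ν ξ):
  Q: 585 − 1(151.5) = 433.5
  P: 0 + 1(151.5) = 151.5
  R: 1260 (inert)
Total out = 1845 mol/min; y_P = 151.5 / 1845 = 0.08212.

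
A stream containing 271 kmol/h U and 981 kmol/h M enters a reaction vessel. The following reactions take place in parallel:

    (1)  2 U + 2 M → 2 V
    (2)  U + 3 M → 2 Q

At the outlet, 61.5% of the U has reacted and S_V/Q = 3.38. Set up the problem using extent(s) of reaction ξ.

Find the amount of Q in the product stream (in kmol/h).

43 kmol/h

Conversion of U: U consumed = 0.615 × 271 = 166.7 kmol/h = 2ξ₁ + 1ξ₂.
Selectivity: 2ξ₁ / (2ξ₂) = 3.38 → ξ₁ = 3.38 ξ₂.
Substitute: (2·3.38 + 1) ξ₂ = 166.7 → ξ₂ = 21.48 kmol/h, ξ₁ = 72.59 kmol/h.
Outlet amounts (n = n₀ + Σ ν·ξ):
  U: 271 − 2(72.59) − 1(21.48) = 104.3
  M: 981 − 2(72.59) − 3(21.48) = 771.4
  V: 0 + 2(72.59) = 145.2
  Q: 0 + 2(21.48) = 42.95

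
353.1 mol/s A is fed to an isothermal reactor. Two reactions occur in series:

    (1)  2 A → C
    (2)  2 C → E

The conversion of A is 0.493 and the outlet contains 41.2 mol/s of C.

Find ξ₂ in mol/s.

Conversion of A: A consumed = 2ξ₁ = 0.493 × 353.1 → ξ₁ = 87.04 mol/s.
C balance: n_C = 0 + 1ξ₁ − 2ξ₂ = 41.2 → ξ₂ = (1·87.04 − 41.2)/2 = 22.92 mol/s.
Outlet amounts (n = n₀ + Σ ν·ξ):
  A: 353.1 − 2(87.04) = 179
  C: 0 + 1(87.04) − 2(22.92) = 41.2
  E: 0 + 1(22.92) = 22.92

ξ₂ = 22.9 mol/s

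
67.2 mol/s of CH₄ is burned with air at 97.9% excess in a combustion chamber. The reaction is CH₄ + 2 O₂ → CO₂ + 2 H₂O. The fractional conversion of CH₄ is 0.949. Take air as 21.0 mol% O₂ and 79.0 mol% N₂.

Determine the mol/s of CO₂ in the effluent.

63.8 mol/s

Stoichiometric O₂ = 2 × 67.2 = 134.4 mol/s; O₂ fed = 134.4 × 1.979 = 266 mol/s.
N₂ fed = 266 × 79/21 = 1001 mol/s.
Fuel reacted = 0.949 × 67.2 → ξ = 63.77 mol/s.
Outlet (n = n₀ + ν ξ):
  CH₄: 67.2 − 1(63.77) = 3.427
  O₂: 266 − 2(63.77) = 138.4
  N₂: 1001 (inert)
  CO₂: 0 + 1(63.77) = 63.77
  H₂O: 0 + 2(63.77) = 127.5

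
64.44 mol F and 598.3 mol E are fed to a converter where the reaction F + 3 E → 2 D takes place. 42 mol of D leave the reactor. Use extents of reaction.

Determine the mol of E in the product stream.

535 mol

For D: n = n₀ + 2ξ → 42 = 0 + 2ξ, giving ξ = 21 mol.
Outlet amounts (n = n₀ + ν ξ):
  F: 64.44 − 1(21) = 43.44
  E: 598.3 − 3(21) = 535.3
  D: 0 + 2(21) = 42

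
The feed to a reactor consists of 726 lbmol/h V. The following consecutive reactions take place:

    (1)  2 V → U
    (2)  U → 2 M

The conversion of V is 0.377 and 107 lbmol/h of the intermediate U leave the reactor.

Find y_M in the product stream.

0.0964

Conversion of V: V consumed = 2ξ₁ = 0.377 × 726 → ξ₁ = 136.9 lbmol/h.
U balance: n_U = 0 + 1ξ₁ − 1ξ₂ = 107 → ξ₂ = (1·136.9 − 107)/1 = 29.85 lbmol/h.
Outlet amounts (n = n₀ + Σ ν·ξ):
  V: 726 − 2(136.9) = 452.3
  U: 0 + 1(136.9) − 1(29.85) = 107
  M: 0 + 2(29.85) = 59.7
Total out = 619 lbmol/h; y_M = 59.7 / 619 = 0.09645.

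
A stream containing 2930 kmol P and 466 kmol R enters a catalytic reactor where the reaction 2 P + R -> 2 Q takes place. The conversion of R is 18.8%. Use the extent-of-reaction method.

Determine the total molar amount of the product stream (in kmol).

R reacted = 0.188 × 466 = 87.61 kmol; ν_R = −1, so ξ = 87.61/1 = 87.61 kmol.
Outlet amounts (n = n₀ + ν ξ):
  P: 2930 − 2(87.61) = 2755
  R: 466 − 1(87.61) = 378.4
  Q: 0 + 2(87.61) = 175.2
Total out = 2755 + 378.4 + 175.2 = 3308 kmol.

3310 kmol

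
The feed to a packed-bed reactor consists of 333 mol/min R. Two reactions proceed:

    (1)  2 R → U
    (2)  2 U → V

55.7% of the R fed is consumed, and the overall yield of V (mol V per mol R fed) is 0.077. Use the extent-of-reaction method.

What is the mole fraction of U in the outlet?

Conversion of R: R consumed = 2ξ₁ = 0.557 × 333 → ξ₁ = 92.74 mol/min.
Yield of V: 1ξ₂ / 333 = 0.077 → ξ₂ = 25.64 mol/min.
Outlet amounts (n = n₀ + Σ ν·ξ):
  R: 333 − 2(92.74) = 147.5
  U: 0 + 1(92.74) − 2(25.64) = 41.46
  V: 0 + 1(25.64) = 25.64
Total out = 214.6 mol/min; y_U = 41.46 / 214.6 = 0.1932.

0.193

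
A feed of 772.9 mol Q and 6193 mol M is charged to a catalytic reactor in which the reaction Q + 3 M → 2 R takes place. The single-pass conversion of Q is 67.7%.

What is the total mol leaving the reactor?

Q reacted = 0.677 × 772.9 = 523.3 mol; ν_Q = −1, so ξ = 523.3/1 = 523.3 mol.
Outlet amounts (n = n₀ + ν ξ):
  Q: 772.9 − 1(523.3) = 249.6
  M: 6193 − 3(523.3) = 4623
  R: 0 + 2(523.3) = 1047
Total out = 249.6 + 4623 + 1047 = 5919 mol.

5920 mol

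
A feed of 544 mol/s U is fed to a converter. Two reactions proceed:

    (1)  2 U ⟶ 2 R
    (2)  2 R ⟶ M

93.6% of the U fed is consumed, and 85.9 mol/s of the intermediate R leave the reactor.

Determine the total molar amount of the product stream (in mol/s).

Conversion of U: U consumed = 2ξ₁ = 0.936 × 544 → ξ₁ = 254.6 mol/s.
R balance: n_R = 0 + 2ξ₁ − 2ξ₂ = 85.9 → ξ₂ = (2·254.6 − 85.9)/2 = 211.6 mol/s.
Outlet amounts (n = n₀ + Σ ν·ξ):
  U: 544 − 2(254.6) = 34.82
  R: 0 + 2(254.6) − 2(211.6) = 85.9
  M: 0 + 1(211.6) = 211.6
Total out = 34.82 + 85.9 + 211.6 = 332.4 mol/s.

332 mol/s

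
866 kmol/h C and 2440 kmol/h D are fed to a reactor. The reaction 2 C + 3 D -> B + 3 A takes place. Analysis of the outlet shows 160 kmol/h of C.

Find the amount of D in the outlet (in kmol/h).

For C: n = n₀ − 2ξ → 160 = 866 − 2ξ, giving ξ = 353 kmol/h.
Outlet amounts (n = n₀ + ν ξ):
  C: 866 − 2(353) = 160
  D: 2440 − 3(353) = 1381
  B: 0 + 1(353) = 353
  A: 0 + 3(353) = 1059

1380 kmol/h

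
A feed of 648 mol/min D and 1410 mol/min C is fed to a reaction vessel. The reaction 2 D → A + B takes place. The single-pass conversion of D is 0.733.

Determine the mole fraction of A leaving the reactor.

D reacted = 0.733 × 648 = 475 mol/min; ν_D = −2, so ξ = 475/2 = 237.5 mol/min.
Outlet amounts (n = n₀ + ν ξ):
  D: 648 − 2(237.5) = 173
  A: 0 + 1(237.5) = 237.5
  B: 0 + 1(237.5) = 237.5
  C: 1410 (inert)
Total out = 2058 mol/min; y_A = 237.5 / 2058 = 0.1154.

0.115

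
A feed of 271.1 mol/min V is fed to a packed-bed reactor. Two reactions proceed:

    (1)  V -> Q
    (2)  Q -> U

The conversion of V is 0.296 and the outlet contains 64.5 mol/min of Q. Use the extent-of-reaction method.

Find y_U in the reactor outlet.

0.0581

Conversion of V: V consumed = 1ξ₁ = 0.296 × 271.1 → ξ₁ = 80.25 mol/min.
Q balance: n_Q = 0 + 1ξ₁ − 1ξ₂ = 64.5 → ξ₂ = (1·80.25 − 64.5)/1 = 15.75 mol/min.
Outlet amounts (n = n₀ + Σ ν·ξ):
  V: 271.1 − 1(80.25) = 190.9
  Q: 0 + 1(80.25) − 1(15.75) = 64.5
  U: 0 + 1(15.75) = 15.75
Total out = 271.1 mol/min; y_U = 15.75 / 271.1 = 0.05808.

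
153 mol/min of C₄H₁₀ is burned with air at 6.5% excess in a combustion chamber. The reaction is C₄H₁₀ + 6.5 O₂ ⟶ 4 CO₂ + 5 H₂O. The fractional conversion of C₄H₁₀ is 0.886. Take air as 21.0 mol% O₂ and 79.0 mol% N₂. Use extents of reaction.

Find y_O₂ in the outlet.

0.033

Stoichiometric O₂ = 6.5 × 153 = 994.5 mol/min; O₂ fed = 994.5 × 1.065 = 1059 mol/min.
N₂ fed = 1059 × 79/21 = 3984 mol/min.
Fuel reacted = 0.886 × 153 → ξ = 135.6 mol/min.
Outlet (n = n₀ + ν ξ):
  C₄H₁₀: 153 − 1(135.6) = 17.44
  O₂: 1059 − 6.5(135.6) = 178
  N₂: 3984 (inert)
  CO₂: 0 + 4(135.6) = 542.2
  H₂O: 0 + 5(135.6) = 677.8
Total out = 5400 mol/min; y_O₂ = 178 / 5400 = 0.03297.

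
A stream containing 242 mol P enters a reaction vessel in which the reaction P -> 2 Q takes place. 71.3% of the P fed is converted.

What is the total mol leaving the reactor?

415 mol

P reacted = 0.713 × 242 = 172.5 mol; ν_P = −1, so ξ = 172.5/1 = 172.5 mol.
Outlet amounts (n = n₀ + ν ξ):
  P: 242 − 1(172.5) = 69.45
  Q: 0 + 2(172.5) = 345.1
Total out = 69.45 + 345.1 = 414.5 mol.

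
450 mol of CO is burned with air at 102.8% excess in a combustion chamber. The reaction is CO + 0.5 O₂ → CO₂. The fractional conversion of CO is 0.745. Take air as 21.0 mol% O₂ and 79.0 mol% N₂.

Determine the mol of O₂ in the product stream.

289 mol

Stoichiometric O₂ = 0.5 × 450 = 225 mol; O₂ fed = 225 × 2.028 = 456.3 mol.
N₂ fed = 456.3 × 79/21 = 1717 mol.
Fuel reacted = 0.745 × 450 → ξ = 335.2 mol.
Outlet (n = n₀ + ν ξ):
  CO: 450 − 1(335.2) = 114.8
  O₂: 456.3 − 0.5(335.2) = 288.7
  N₂: 1717 (inert)
  CO₂: 0 + 1(335.2) = 335.2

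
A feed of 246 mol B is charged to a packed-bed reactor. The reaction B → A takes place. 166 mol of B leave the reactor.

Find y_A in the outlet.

0.325

For B: n = n₀ − 1ξ → 166 = 246 − 1ξ, giving ξ = 80 mol.
Outlet amounts (n = n₀ + ν ξ):
  B: 246 − 1(80) = 166
  A: 0 + 1(80) = 80
Total out = 246 mol; y_A = 80 / 246 = 0.3252.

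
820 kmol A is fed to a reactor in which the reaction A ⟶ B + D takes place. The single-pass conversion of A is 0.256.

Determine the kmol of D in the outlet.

A reacted = 0.256 × 820 = 209.9 kmol; ν_A = −1, so ξ = 209.9/1 = 209.9 kmol.
Outlet amounts (n = n₀ + ν ξ):
  A: 820 − 1(209.9) = 610.1
  B: 0 + 1(209.9) = 209.9
  D: 0 + 1(209.9) = 209.9

210 kmol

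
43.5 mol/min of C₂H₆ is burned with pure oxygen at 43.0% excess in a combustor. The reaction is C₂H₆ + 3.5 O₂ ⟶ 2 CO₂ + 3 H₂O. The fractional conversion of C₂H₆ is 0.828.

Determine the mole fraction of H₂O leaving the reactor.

Stoichiometric O₂ = 3.5 × 43.5 = 152.2 mol/min; O₂ fed = 152.2 × 1.430 = 217.7 mol/min.
Fuel reacted = 0.828 × 43.5 → ξ = 36.02 mol/min.
Outlet (n = n₀ + ν ξ):
  C₂H₆: 43.5 − 1(36.02) = 7.482
  O₂: 217.7 − 3.5(36.02) = 91.65
  CO₂: 0 + 2(36.02) = 72.04
  H₂O: 0 + 3(36.02) = 108.1
Total out = 279.2 mol/min; y_H₂O = 108.1 / 279.2 = 0.387.

0.387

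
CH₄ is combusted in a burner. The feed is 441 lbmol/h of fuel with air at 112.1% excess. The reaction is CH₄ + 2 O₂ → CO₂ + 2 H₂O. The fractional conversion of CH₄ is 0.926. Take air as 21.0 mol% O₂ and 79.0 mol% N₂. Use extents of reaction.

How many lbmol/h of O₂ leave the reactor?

Stoichiometric O₂ = 2 × 441 = 882 lbmol/h; O₂ fed = 882 × 2.121 = 1871 lbmol/h.
N₂ fed = 1871 × 79/21 = 7037 lbmol/h.
Fuel reacted = 0.926 × 441 → ξ = 408.4 lbmol/h.
Outlet (n = n₀ + ν ξ):
  CH₄: 441 − 1(408.4) = 32.63
  O₂: 1871 − 2(408.4) = 1054
  N₂: 7037 (inert)
  CO₂: 0 + 1(408.4) = 408.4
  H₂O: 0 + 2(408.4) = 816.7

1050 lbmol/h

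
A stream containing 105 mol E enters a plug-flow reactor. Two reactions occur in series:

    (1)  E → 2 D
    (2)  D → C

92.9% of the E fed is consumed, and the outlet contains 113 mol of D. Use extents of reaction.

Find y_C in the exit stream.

Conversion of E: E consumed = 1ξ₁ = 0.929 × 105 → ξ₁ = 97.55 mol.
D balance: n_D = 0 + 2ξ₁ − 1ξ₂ = 113 → ξ₂ = (2·97.55 − 113)/1 = 82.09 mol.
Outlet amounts (n = n₀ + Σ ν·ξ):
  E: 105 − 1(97.55) = 7.455
  D: 0 + 2(97.55) − 1(82.09) = 113
  C: 0 + 1(82.09) = 82.09
Total out = 202.5 mol; y_C = 82.09 / 202.5 = 0.4053.

0.405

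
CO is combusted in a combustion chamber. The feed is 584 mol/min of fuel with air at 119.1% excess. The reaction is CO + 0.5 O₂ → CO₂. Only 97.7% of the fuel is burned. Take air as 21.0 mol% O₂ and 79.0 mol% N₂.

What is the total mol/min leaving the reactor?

3350 mol/min

Stoichiometric O₂ = 0.5 × 584 = 292 mol/min; O₂ fed = 292 × 2.191 = 639.8 mol/min.
N₂ fed = 639.8 × 79/21 = 2407 mol/min.
Fuel reacted = 0.977 × 584 → ξ = 570.6 mol/min.
Outlet (n = n₀ + ν ξ):
  CO: 584 − 1(570.6) = 13.43
  O₂: 639.8 − 0.5(570.6) = 354.5
  N₂: 2407 (inert)
  CO₂: 0 + 1(570.6) = 570.6
Total out = 13.43 + 354.5 + 2407 + 570.6 = 3345 mol/min.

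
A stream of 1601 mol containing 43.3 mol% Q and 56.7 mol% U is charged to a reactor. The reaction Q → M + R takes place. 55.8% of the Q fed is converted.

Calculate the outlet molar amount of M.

387 mol

Q reacted = 0.558 × 693.2 = 386.8 mol; ν_Q = −1, so ξ = 386.8/1 = 386.8 mol.
Outlet amounts (n = n₀ + ν ξ):
  Q: 693.2 − 1(386.8) = 306.4
  M: 0 + 1(386.8) = 386.8
  R: 0 + 1(386.8) = 386.8
  U: 907.8 (inert)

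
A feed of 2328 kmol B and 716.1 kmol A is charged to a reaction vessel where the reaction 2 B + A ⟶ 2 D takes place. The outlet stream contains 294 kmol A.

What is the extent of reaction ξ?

For A: n = n₀ − 1ξ → 294 = 716.1 − 1ξ, giving ξ = 422.1 kmol.
Outlet amounts (n = n₀ + ν ξ):
  B: 2328 − 2(422.1) = 1484
  A: 716.1 − 1(422.1) = 294
  D: 0 + 2(422.1) = 844.2

ξ = 422 kmol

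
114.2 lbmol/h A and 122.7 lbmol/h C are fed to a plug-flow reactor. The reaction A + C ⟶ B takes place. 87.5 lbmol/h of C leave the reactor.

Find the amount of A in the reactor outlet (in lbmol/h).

79 lbmol/h

For C: n = n₀ − 1ξ → 87.5 = 122.7 − 1ξ, giving ξ = 35.2 lbmol/h.
Outlet amounts (n = n₀ + ν ξ):
  A: 114.2 − 1(35.2) = 79
  C: 122.7 − 1(35.2) = 87.5
  B: 0 + 1(35.2) = 35.2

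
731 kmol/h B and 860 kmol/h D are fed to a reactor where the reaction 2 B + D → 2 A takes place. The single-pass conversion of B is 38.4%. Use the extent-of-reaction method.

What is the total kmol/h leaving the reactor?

B reacted = 0.384 × 731 = 280.7 kmol/h; ν_B = −2, so ξ = 280.7/2 = 140.4 kmol/h.
Outlet amounts (n = n₀ + ν ξ):
  B: 731 − 2(140.4) = 450.3
  D: 860 − 1(140.4) = 719.6
  A: 0 + 2(140.4) = 280.7
Total out = 450.3 + 719.6 + 280.7 = 1451 kmol/h.

1450 kmol/h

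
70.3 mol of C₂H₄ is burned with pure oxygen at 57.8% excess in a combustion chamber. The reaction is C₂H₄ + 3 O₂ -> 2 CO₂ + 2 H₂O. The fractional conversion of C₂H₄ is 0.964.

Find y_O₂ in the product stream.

Stoichiometric O₂ = 3 × 70.3 = 210.9 mol; O₂ fed = 210.9 × 1.578 = 332.8 mol.
Fuel reacted = 0.964 × 70.3 → ξ = 67.77 mol.
Outlet (n = n₀ + ν ξ):
  C₂H₄: 70.3 − 1(67.77) = 2.531
  O₂: 332.8 − 3(67.77) = 129.5
  CO₂: 0 + 2(67.77) = 135.5
  H₂O: 0 + 2(67.77) = 135.5
Total out = 403.1 mol; y_O₂ = 129.5 / 403.1 = 0.3212.

0.321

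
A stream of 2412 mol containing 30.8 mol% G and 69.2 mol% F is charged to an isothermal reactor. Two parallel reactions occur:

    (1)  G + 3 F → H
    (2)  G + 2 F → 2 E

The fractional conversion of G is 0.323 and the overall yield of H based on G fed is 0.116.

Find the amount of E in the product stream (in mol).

308 mol

Yield of H: 1ξ₁ / 742.9 = 0.116 → ξ₁ = 86.18 mol.
Conversion of G: 1ξ₁ + 1ξ₂ = 0.323 × 742.9 = 240 → ξ₂ = 153.8 mol.
Outlet amounts (n = n₀ + Σ ν·ξ):
  G: 742.9 − 1(86.18) − 1(153.8) = 502.9
  F: 1669 − 3(86.18) − 2(153.8) = 1103
  H: 0 + 1(86.18) = 86.18
  E: 0 + 2(153.8) = 307.6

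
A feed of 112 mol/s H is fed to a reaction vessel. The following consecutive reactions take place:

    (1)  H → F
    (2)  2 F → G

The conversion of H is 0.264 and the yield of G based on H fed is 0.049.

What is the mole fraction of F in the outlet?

Conversion of H: H consumed = 1ξ₁ = 0.264 × 112 → ξ₁ = 29.57 mol/s.
Yield of G: 1ξ₂ / 112 = 0.049 → ξ₂ = 5.488 mol/s.
Outlet amounts (n = n₀ + Σ ν·ξ):
  H: 112 − 1(29.57) = 82.43
  F: 0 + 1(29.57) − 2(5.488) = 18.59
  G: 0 + 1(5.488) = 5.488
Total out = 106.5 mol/s; y_F = 18.59 / 106.5 = 0.1746.

0.175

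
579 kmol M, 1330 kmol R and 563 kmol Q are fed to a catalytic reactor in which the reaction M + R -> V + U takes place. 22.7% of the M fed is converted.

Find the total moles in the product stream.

2470 kmol

M reacted = 0.227 × 579 = 131.4 kmol; ν_M = −1, so ξ = 131.4/1 = 131.4 kmol.
Outlet amounts (n = n₀ + ν ξ):
  M: 579 − 1(131.4) = 447.6
  R: 1330 − 1(131.4) = 1199
  V: 0 + 1(131.4) = 131.4
  U: 0 + 1(131.4) = 131.4
  Q: 563 (inert)
Total out = 447.6 + 1199 + 131.4 + 131.4 + 563 = 2472 kmol.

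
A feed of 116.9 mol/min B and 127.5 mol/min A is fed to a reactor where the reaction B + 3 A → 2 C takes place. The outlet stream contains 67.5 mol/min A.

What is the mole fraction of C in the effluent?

For A: n = n₀ − 3ξ → 67.5 = 127.5 − 3ξ, giving ξ = 20 mol/min.
Outlet amounts (n = n₀ + ν ξ):
  B: 116.9 − 1(20) = 96.9
  A: 127.5 − 3(20) = 67.5
  C: 0 + 2(20) = 40
Total out = 204.4 mol/min; y_C = 40 / 204.4 = 0.1957.

0.196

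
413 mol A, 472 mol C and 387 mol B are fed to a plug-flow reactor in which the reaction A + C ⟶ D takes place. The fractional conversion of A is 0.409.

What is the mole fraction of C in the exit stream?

A reacted = 0.409 × 413 = 168.9 mol; ν_A = −1, so ξ = 168.9/1 = 168.9 mol.
Outlet amounts (n = n₀ + ν ξ):
  A: 413 − 1(168.9) = 244.1
  C: 472 − 1(168.9) = 303.1
  D: 0 + 1(168.9) = 168.9
  B: 387 (inert)
Total out = 1103 mol; y_C = 303.1 / 1103 = 0.2748.

0.275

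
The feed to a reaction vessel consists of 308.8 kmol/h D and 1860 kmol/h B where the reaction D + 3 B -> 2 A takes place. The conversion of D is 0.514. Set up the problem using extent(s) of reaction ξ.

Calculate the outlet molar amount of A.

D reacted = 0.514 × 308.8 = 158.7 kmol/h; ν_D = −1, so ξ = 158.7/1 = 158.7 kmol/h.
Outlet amounts (n = n₀ + ν ξ):
  D: 308.8 − 1(158.7) = 150.1
  B: 1860 − 3(158.7) = 1384
  A: 0 + 2(158.7) = 317.4

317 kmol/h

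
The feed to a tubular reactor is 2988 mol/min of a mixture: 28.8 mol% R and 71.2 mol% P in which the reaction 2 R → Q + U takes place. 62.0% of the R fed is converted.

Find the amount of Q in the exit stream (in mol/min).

R reacted = 0.62 × 860.5 = 533.5 mol/min; ν_R = −2, so ξ = 533.5/2 = 266.8 mol/min.
Outlet amounts (n = n₀ + ν ξ):
  R: 860.5 − 2(266.8) = 327
  Q: 0 + 1(266.8) = 266.8
  U: 0 + 1(266.8) = 266.8
  P: 2127 (inert)

267 mol/min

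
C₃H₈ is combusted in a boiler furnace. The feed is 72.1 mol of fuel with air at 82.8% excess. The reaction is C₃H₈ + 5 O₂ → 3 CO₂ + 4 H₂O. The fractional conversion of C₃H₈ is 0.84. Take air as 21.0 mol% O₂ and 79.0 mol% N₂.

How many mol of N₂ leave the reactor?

Stoichiometric O₂ = 5 × 72.1 = 360.5 mol; O₂ fed = 360.5 × 1.828 = 659 mol.
N₂ fed = 659 × 79/21 = 2479 mol.
Fuel reacted = 0.84 × 72.1 → ξ = 60.56 mol.
Outlet (n = n₀ + ν ξ):
  C₃H₈: 72.1 − 1(60.56) = 11.54
  O₂: 659 − 5(60.56) = 356.2
  N₂: 2479 (inert)
  CO₂: 0 + 3(60.56) = 181.7
  H₂O: 0 + 4(60.56) = 242.3

2480 mol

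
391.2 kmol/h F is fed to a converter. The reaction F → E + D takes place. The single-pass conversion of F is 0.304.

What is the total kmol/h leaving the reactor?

510 kmol/h

F reacted = 0.304 × 391.2 = 118.9 kmol/h; ν_F = −1, so ξ = 118.9/1 = 118.9 kmol/h.
Outlet amounts (n = n₀ + ν ξ):
  F: 391.2 − 1(118.9) = 272.3
  E: 0 + 1(118.9) = 118.9
  D: 0 + 1(118.9) = 118.9
Total out = 272.3 + 118.9 + 118.9 = 510.1 kmol/h.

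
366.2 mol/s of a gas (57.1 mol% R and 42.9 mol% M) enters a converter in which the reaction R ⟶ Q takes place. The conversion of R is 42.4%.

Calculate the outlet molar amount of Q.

R reacted = 0.424 × 209.1 = 88.66 mol/s; ν_R = −1, so ξ = 88.66/1 = 88.66 mol/s.
Outlet amounts (n = n₀ + ν ξ):
  R: 209.1 − 1(88.66) = 120.4
  Q: 0 + 1(88.66) = 88.66
  M: 157.1 (inert)

88.7 mol/s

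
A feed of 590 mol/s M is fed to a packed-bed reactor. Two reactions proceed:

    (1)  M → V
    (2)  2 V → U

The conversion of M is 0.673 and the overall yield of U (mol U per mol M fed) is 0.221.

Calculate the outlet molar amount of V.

Conversion of M: M consumed = 1ξ₁ = 0.673 × 590 → ξ₁ = 397.1 mol/s.
Yield of U: 1ξ₂ / 590 = 0.221 → ξ₂ = 130.4 mol/s.
Outlet amounts (n = n₀ + Σ ν·ξ):
  M: 590 − 1(397.1) = 192.9
  V: 0 + 1(397.1) − 2(130.4) = 136.3
  U: 0 + 1(130.4) = 130.4

136 mol/s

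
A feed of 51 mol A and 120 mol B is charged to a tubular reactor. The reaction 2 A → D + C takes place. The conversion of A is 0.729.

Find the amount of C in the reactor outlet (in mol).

18.6 mol

A reacted = 0.729 × 51 = 37.18 mol; ν_A = −2, so ξ = 37.18/2 = 18.59 mol.
Outlet amounts (n = n₀ + ν ξ):
  A: 51 − 2(18.59) = 13.82
  D: 0 + 1(18.59) = 18.59
  C: 0 + 1(18.59) = 18.59
  B: 120 (inert)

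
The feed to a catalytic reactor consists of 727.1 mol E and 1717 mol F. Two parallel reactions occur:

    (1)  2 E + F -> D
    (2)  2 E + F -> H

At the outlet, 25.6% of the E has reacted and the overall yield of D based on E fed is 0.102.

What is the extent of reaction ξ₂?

Yield of D: 1ξ₁ / 727.1 = 0.102 → ξ₁ = 74.16 mol.
Conversion of E: 2ξ₁ + 2ξ₂ = 0.256 × 727.1 = 186.1 → ξ₂ = 18.9 mol.
Outlet amounts (n = n₀ + Σ ν·ξ):
  E: 727.1 − 2(74.16) − 2(18.9) = 541
  F: 1717 − 1(74.16) − 1(18.9) = 1624
  D: 0 + 1(74.16) = 74.16
  H: 0 + 1(18.9) = 18.9

ξ₂ = 18.9 mol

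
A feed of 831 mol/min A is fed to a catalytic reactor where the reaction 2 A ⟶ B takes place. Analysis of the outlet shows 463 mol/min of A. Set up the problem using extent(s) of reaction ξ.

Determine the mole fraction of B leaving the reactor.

0.284

For A: n = n₀ − 2ξ → 463 = 831 − 2ξ, giving ξ = 184 mol/min.
Outlet amounts (n = n₀ + ν ξ):
  A: 831 − 2(184) = 463
  B: 0 + 1(184) = 184
Total out = 647 mol/min; y_B = 184 / 647 = 0.2844.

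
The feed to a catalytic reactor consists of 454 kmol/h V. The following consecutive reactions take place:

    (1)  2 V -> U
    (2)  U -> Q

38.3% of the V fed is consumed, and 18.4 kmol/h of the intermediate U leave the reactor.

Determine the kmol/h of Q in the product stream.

Conversion of V: V consumed = 2ξ₁ = 0.383 × 454 → ξ₁ = 86.94 kmol/h.
U balance: n_U = 0 + 1ξ₁ − 1ξ₂ = 18.4 → ξ₂ = (1·86.94 − 18.4)/1 = 68.54 kmol/h.
Outlet amounts (n = n₀ + Σ ν·ξ):
  V: 454 − 2(86.94) = 280.1
  U: 0 + 1(86.94) − 1(68.54) = 18.4
  Q: 0 + 1(68.54) = 68.54

68.5 kmol/h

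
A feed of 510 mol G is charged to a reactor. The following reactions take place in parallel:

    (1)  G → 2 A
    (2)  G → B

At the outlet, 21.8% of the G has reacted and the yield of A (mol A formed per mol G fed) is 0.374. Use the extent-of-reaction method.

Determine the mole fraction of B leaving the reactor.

0.0261

Yield of A: 2ξ₁ / 510 = 0.374 → ξ₁ = 95.37 mol.
Conversion of G: 1ξ₁ + 1ξ₂ = 0.218 × 510 = 111.2 → ξ₂ = 15.81 mol.
Outlet amounts (n = n₀ + Σ ν·ξ):
  G: 510 − 1(95.37) − 1(15.81) = 398.8
  A: 0 + 2(95.37) = 190.7
  B: 0 + 1(15.81) = 15.81
Total out = 605.4 mol; y_B = 15.81 / 605.4 = 0.02612.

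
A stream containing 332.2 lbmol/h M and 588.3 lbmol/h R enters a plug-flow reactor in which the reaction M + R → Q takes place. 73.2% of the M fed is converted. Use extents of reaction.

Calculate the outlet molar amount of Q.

243 lbmol/h

M reacted = 0.732 × 332.2 = 243.2 lbmol/h; ν_M = −1, so ξ = 243.2/1 = 243.2 lbmol/h.
Outlet amounts (n = n₀ + ν ξ):
  M: 332.2 − 1(243.2) = 89.03
  R: 588.3 − 1(243.2) = 345.1
  Q: 0 + 1(243.2) = 243.2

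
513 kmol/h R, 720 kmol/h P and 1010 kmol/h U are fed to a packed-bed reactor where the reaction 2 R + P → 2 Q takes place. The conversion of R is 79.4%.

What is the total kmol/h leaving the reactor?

R reacted = 0.794 × 513 = 407.3 kmol/h; ν_R = −2, so ξ = 407.3/2 = 203.7 kmol/h.
Outlet amounts (n = n₀ + ν ξ):
  R: 513 − 2(203.7) = 105.7
  P: 720 − 1(203.7) = 516.3
  Q: 0 + 2(203.7) = 407.3
  U: 1010 (inert)
Total out = 105.7 + 516.3 + 407.3 + 1010 = 2039 kmol/h.

2040 kmol/h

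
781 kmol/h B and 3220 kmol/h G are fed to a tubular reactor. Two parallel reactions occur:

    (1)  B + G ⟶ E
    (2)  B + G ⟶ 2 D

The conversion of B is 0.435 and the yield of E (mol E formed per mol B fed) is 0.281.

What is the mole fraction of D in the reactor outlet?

0.0636

Yield of E: 1ξ₁ / 781 = 0.281 → ξ₁ = 219.5 kmol/h.
Conversion of B: 1ξ₁ + 1ξ₂ = 0.435 × 781 = 339.7 → ξ₂ = 120.3 kmol/h.
Outlet amounts (n = n₀ + Σ ν·ξ):
  B: 781 − 1(219.5) − 1(120.3) = 441.3
  G: 3220 − 1(219.5) − 1(120.3) = 2880
  E: 0 + 1(219.5) = 219.5
  D: 0 + 2(120.3) = 240.5
Total out = 3782 kmol/h; y_D = 240.5 / 3782 = 0.06361.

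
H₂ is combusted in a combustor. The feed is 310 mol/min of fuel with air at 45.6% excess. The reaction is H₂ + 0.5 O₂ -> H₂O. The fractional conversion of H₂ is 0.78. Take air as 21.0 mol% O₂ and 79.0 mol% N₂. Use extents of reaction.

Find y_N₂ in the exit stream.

0.672

Stoichiometric O₂ = 0.5 × 310 = 155 mol/min; O₂ fed = 155 × 1.456 = 225.7 mol/min.
N₂ fed = 225.7 × 79/21 = 849 mol/min.
Fuel reacted = 0.78 × 310 → ξ = 241.8 mol/min.
Outlet (n = n₀ + ν ξ):
  H₂: 310 − 1(241.8) = 68.2
  O₂: 225.7 − 0.5(241.8) = 104.8
  N₂: 849 (inert)
  H₂O: 0 + 1(241.8) = 241.8
Total out = 1264 mol/min; y_N₂ = 849 / 1264 = 0.6718.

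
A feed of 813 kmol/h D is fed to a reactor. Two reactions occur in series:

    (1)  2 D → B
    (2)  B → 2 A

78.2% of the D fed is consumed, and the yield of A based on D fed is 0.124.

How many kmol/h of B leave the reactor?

267 kmol/h

Conversion of D: D consumed = 2ξ₁ = 0.782 × 813 → ξ₁ = 317.9 kmol/h.
Yield of A: 2ξ₂ / 813 = 0.124 → ξ₂ = 50.41 kmol/h.
Outlet amounts (n = n₀ + Σ ν·ξ):
  D: 813 − 2(317.9) = 177.2
  B: 0 + 1(317.9) − 1(50.41) = 267.5
  A: 0 + 2(50.41) = 100.8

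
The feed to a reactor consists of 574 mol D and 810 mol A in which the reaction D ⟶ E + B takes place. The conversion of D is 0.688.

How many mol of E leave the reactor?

D reacted = 0.688 × 574 = 394.9 mol; ν_D = −1, so ξ = 394.9/1 = 394.9 mol.
Outlet amounts (n = n₀ + ν ξ):
  D: 574 − 1(394.9) = 179.1
  E: 0 + 1(394.9) = 394.9
  B: 0 + 1(394.9) = 394.9
  A: 810 (inert)

395 mol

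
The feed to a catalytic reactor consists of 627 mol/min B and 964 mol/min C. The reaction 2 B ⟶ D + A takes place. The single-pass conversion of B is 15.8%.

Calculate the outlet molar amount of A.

B reacted = 0.158 × 627 = 99.07 mol/min; ν_B = −2, so ξ = 99.07/2 = 49.53 mol/min.
Outlet amounts (n = n₀ + ν ξ):
  B: 627 − 2(49.53) = 527.9
  D: 0 + 1(49.53) = 49.53
  A: 0 + 1(49.53) = 49.53
  C: 964 (inert)

49.5 mol/min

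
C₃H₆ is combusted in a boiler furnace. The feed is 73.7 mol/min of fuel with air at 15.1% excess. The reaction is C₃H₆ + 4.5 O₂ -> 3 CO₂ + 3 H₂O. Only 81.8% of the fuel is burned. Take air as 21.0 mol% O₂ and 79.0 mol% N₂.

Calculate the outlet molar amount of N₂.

1440 mol/min

Stoichiometric O₂ = 4.5 × 73.7 = 331.7 mol/min; O₂ fed = 331.7 × 1.151 = 381.7 mol/min.
N₂ fed = 381.7 × 79/21 = 1436 mol/min.
Fuel reacted = 0.818 × 73.7 → ξ = 60.29 mol/min.
Outlet (n = n₀ + ν ξ):
  C₃H₆: 73.7 − 1(60.29) = 13.41
  O₂: 381.7 − 4.5(60.29) = 110.4
  N₂: 1436 (inert)
  CO₂: 0 + 3(60.29) = 180.9
  H₂O: 0 + 3(60.29) = 180.9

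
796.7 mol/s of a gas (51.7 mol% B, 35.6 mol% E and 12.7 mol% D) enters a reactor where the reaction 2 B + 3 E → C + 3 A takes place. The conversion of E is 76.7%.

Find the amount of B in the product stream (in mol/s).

267 mol/s

E reacted = 0.767 × 283.6 = 217.5 mol/s; ν_E = −3, so ξ = 217.5/3 = 72.51 mol/s.
Outlet amounts (n = n₀ + ν ξ):
  B: 411.9 − 2(72.51) = 266.9
  E: 283.6 − 3(72.51) = 66.08
  C: 0 + 1(72.51) = 72.51
  A: 0 + 3(72.51) = 217.5
  D: 101.2 (inert)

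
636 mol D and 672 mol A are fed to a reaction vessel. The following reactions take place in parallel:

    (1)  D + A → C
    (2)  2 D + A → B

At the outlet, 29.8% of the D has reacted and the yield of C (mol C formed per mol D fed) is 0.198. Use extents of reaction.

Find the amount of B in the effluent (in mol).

31.8 mol

Yield of C: 1ξ₁ / 636 = 0.198 → ξ₁ = 125.9 mol.
Conversion of D: 1ξ₁ + 2ξ₂ = 0.298 × 636 = 189.5 → ξ₂ = 31.8 mol.
Outlet amounts (n = n₀ + Σ ν·ξ):
  D: 636 − 1(125.9) − 2(31.8) = 446.5
  A: 672 − 1(125.9) − 1(31.8) = 514.3
  C: 0 + 1(125.9) = 125.9
  B: 0 + 1(31.8) = 31.8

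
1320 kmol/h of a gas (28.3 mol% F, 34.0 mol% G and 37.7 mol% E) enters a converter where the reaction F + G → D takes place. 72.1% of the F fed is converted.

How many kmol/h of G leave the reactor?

F reacted = 0.721 × 373.6 = 269.3 kmol/h; ν_F = −1, so ξ = 269.3/1 = 269.3 kmol/h.
Outlet amounts (n = n₀ + ν ξ):
  F: 373.6 − 1(269.3) = 104.2
  G: 448.8 − 1(269.3) = 179.5
  D: 0 + 1(269.3) = 269.3
  E: 497.6 (inert)

179 kmol/h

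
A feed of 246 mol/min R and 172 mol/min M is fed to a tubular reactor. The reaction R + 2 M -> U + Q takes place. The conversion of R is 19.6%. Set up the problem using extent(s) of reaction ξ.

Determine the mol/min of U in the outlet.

48.2 mol/min

R reacted = 0.196 × 246 = 48.22 mol/min; ν_R = −1, so ξ = 48.22/1 = 48.22 mol/min.
Outlet amounts (n = n₀ + ν ξ):
  R: 246 − 1(48.22) = 197.8
  M: 172 − 2(48.22) = 75.57
  U: 0 + 1(48.22) = 48.22
  Q: 0 + 1(48.22) = 48.22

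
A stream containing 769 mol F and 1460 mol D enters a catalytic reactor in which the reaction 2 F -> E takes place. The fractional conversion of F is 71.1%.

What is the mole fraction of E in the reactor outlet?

0.14

F reacted = 0.711 × 769 = 546.8 mol; ν_F = −2, so ξ = 546.8/2 = 273.4 mol.
Outlet amounts (n = n₀ + ν ξ):
  F: 769 − 2(273.4) = 222.2
  E: 0 + 1(273.4) = 273.4
  D: 1460 (inert)
Total out = 1956 mol; y_E = 273.4 / 1956 = 0.1398.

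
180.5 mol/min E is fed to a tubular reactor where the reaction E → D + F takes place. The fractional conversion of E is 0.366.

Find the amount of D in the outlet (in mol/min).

E reacted = 0.366 × 180.5 = 66.06 mol/min; ν_E = −1, so ξ = 66.06/1 = 66.06 mol/min.
Outlet amounts (n = n₀ + ν ξ):
  E: 180.5 − 1(66.06) = 114.4
  D: 0 + 1(66.06) = 66.06
  F: 0 + 1(66.06) = 66.06

66.1 mol/min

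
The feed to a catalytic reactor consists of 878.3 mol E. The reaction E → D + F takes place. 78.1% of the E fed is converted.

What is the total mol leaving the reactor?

1560 mol

E reacted = 0.781 × 878.3 = 686 mol; ν_E = −1, so ξ = 686/1 = 686 mol.
Outlet amounts (n = n₀ + ν ξ):
  E: 878.3 − 1(686) = 192.3
  D: 0 + 1(686) = 686
  F: 0 + 1(686) = 686
Total out = 192.3 + 686 + 686 = 1564 mol.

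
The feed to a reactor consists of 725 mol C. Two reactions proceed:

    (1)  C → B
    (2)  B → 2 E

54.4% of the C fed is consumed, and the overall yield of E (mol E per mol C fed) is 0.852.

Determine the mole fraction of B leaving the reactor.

Conversion of C: C consumed = 1ξ₁ = 0.544 × 725 → ξ₁ = 394.4 mol.
Yield of E: 2ξ₂ / 725 = 0.852 → ξ₂ = 308.8 mol.
Outlet amounts (n = n₀ + Σ ν·ξ):
  C: 725 − 1(394.4) = 330.6
  B: 0 + 1(394.4) − 1(308.8) = 85.55
  E: 0 + 2(308.8) = 617.7
Total out = 1034 mol; y_B = 85.55 / 1034 = 0.08275.

0.0827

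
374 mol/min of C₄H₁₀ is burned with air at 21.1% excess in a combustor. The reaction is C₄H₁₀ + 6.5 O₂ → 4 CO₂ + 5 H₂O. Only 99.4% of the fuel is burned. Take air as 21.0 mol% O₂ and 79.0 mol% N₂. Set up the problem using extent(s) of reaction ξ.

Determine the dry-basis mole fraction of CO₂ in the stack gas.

Stoichiometric O₂ = 6.5 × 374 = 2431 mol/min; O₂ fed = 2431 × 1.211 = 2944 mol/min.
N₂ fed = 2944 × 79/21 = 11070 mol/min.
Fuel reacted = 0.994 × 374 → ξ = 371.8 mol/min.
Outlet (n = n₀ + ν ξ):
  C₄H₁₀: 374 − 1(371.8) = 2.244
  O₂: 2944 − 6.5(371.8) = 527.5
  N₂: 11070 (inert)
  CO₂: 0 + 4(371.8) = 1487
  H₂O: 0 + 5(371.8) = 1859
Dry total = 13090 mol/min; y_CO₂ (dry) = 1487 / 13090 = 0.1136.

0.114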